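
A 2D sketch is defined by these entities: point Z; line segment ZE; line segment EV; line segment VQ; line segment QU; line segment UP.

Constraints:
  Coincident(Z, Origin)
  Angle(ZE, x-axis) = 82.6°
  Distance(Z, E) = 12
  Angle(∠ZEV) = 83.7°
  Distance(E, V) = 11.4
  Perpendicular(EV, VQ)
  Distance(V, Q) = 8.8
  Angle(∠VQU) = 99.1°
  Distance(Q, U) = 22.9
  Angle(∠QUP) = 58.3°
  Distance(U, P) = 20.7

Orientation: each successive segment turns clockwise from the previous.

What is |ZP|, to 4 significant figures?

19.17

Z is at the origin; ZE runs at 82.6° with length 12.0, so E = (1.546, 11.90). ∠ZEV = 83.7° gives EV at -13.70° from the x-axis; with |EV| = 11.4, V = (12.62, 9.200). EV ⟂ VQ, so VQ runs at -103.7°; with |VQ| = 8.8, Q = (10.54, 0.6505). ∠VQU = 99.1° gives QU at 175.4° from the x-axis; with |QU| = 22.9, U = (-12.29, 2.487). ∠QUP = 58.3° gives UP at 53.70° from the x-axis; with |UP| = 20.7, P = (-0.03453, 19.17). Then |ZP| = |P − Z| = 19.17.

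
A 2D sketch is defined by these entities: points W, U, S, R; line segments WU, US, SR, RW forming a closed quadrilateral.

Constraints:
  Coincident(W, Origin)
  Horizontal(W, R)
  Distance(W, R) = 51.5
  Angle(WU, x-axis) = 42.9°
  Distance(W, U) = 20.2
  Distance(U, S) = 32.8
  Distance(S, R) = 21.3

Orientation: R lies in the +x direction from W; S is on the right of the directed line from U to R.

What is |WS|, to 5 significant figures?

36.567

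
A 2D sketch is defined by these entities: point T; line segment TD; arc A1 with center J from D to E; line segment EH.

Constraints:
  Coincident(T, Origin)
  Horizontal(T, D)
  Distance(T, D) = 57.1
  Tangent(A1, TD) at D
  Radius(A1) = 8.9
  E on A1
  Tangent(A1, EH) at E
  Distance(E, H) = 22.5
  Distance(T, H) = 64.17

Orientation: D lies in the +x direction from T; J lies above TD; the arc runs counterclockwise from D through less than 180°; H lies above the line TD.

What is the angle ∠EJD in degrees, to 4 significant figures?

116.5°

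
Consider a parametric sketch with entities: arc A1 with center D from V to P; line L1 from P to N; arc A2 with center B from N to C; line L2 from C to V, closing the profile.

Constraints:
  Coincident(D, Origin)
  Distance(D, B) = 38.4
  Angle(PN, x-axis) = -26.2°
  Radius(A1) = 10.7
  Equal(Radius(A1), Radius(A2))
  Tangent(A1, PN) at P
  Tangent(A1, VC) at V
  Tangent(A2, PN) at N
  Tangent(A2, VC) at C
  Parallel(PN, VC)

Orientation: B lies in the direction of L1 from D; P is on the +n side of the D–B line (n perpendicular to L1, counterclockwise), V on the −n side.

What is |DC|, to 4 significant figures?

39.86

The slot axis is L1's direction at -26.2°, so u = (cos -26.2°, sin -26.2°) = (0.8973, -0.4415) and n = (−sin -26.2°, cos -26.2°) = (0.4415, 0.8973). D is at the origin and B lies 38.4 along u from D, so B = 38.4·u = (34.45, -16.95). Tangency of A1 to both parallel lines with radius 10.7 puts P and V at D ± 10.7·n: P = (4.724, 9.601), V = (-4.724, -9.601). Equal radii place N and C the same way about B: N = B + 10.7·n = (39.18, -7.353), C = B − 10.7·n = (29.73, -26.55). Then |DC| = |C − D| = 39.86.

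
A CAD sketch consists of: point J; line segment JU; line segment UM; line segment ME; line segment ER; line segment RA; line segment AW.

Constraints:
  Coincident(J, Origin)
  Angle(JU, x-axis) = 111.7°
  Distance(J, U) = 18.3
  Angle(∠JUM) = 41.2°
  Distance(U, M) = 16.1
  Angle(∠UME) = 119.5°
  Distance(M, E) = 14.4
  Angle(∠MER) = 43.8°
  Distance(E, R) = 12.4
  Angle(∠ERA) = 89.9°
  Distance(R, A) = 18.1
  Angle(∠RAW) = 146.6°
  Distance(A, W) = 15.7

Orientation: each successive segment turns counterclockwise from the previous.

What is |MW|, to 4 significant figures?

22.25

J is at the origin; JU runs at 111.7° with length 18.3, so U = (-6.766, 17.00). ∠JUM = 41.2° gives UM at -109.5° from the x-axis; with |UM| = 16.1, M = (-12.14, 1.827). ∠UME = 119.5° gives ME at -49.00° from the x-axis; with |ME| = 14.4, E = (-2.693, -9.041). ∠MER = 43.8° gives ER at 87.20° from the x-axis; with |ER| = 12.4, R = (-2.088, 3.344). ∠ERA = 89.9° gives RA at 177.3° from the x-axis; with |RA| = 18.1, A = (-20.17, 4.197). ∠RAW = 146.6° gives AW at -149.3° from the x-axis; with |AW| = 15.7, W = (-33.67, -3.819). Then |MW| = |W − M| = 22.25.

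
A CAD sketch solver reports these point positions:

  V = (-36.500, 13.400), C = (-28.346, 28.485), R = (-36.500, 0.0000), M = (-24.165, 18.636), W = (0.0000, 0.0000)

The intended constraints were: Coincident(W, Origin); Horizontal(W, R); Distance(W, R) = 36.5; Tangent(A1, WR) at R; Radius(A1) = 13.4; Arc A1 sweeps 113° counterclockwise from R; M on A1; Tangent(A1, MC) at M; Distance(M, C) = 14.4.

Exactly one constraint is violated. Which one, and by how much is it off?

Distance(M, C) = 14.4 — off by 3.70.

W = (0.00, 0.00) ✓; W.y = 0.00, R.y = 0.00 ✓; |WR| = 36.50 ✓; ∠(VR, RW) = 90.00° ✓; |VR| = 13.40 ✓; bearing(V→M) − bearing(V→R) = 113.0° ✓; |VM| = 13.40 ✓; ∠(VM, MC) = 90.00° ✓; |MC| = 10.70 ✗.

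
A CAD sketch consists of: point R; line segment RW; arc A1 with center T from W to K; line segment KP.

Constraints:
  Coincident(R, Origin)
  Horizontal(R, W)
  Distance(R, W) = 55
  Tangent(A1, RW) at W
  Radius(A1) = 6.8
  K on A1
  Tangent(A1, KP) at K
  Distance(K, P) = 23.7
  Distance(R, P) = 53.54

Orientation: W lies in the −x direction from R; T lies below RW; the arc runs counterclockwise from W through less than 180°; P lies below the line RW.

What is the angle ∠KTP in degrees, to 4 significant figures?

73.99°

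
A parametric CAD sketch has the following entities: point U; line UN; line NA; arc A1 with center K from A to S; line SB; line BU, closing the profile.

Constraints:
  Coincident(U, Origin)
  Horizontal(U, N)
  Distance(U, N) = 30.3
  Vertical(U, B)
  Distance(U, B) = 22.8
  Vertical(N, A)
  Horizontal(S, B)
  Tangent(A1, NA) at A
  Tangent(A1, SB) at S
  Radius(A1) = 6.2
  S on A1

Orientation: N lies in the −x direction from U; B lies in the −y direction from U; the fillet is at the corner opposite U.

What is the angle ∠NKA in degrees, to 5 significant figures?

69.520°

The virtual corner opposite U is at (-30.300, -22.800). The tangent condition forces KA to be normal to NA and A1 meets SB tangentially, so KS is at right angles to SB, with radius 6.2, so the center K sits 6.2 in from both sides at K = (-24.100, -16.600). That places the tangent points at A = (-30.300, -16.600) on NA and S = (-24.100, -22.800) on SB. Then cos ∠NKA = KN·KA / (|KN||KA|), giving 69.520°.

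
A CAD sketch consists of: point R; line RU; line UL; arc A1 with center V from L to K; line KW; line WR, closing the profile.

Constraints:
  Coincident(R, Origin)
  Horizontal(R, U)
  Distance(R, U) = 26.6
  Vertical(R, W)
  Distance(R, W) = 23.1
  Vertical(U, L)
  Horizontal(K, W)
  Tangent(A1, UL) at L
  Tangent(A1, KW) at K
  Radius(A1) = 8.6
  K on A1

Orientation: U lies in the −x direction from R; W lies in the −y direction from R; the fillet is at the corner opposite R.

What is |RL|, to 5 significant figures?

30.295

R is at the origin; RU is horizontal with |RU| = 26.6 and U on the −x side, so U = (-26.600, 0.0000). R and W share the same x with |RW| = 23.1 and W on the −y side, so W = (0.0000, -23.100). The virtual corner opposite R is at (-26.600, -23.100). Tangency of A1 to UL means the radius VL is perpendicular to UL and A1 meets KW tangentially, so VK is at right angles to KW, with radius 8.6, so the center V sits 8.6 in from both sides at V = (-18.000, -14.500). That places the tangent points at L = (-26.600, -14.500) on UL and K = (-18.000, -23.100) on KW. Then |RL| = |L − R| = 30.295.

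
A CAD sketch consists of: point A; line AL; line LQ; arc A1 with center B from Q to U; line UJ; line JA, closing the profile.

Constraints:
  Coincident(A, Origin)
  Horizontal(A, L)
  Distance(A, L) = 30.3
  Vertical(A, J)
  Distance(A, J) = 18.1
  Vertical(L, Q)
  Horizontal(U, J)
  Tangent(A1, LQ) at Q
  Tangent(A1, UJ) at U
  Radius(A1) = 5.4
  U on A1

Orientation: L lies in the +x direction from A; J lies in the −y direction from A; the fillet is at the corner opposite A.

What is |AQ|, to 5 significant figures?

32.854

A is at the origin; A and L share the same y with |AL| = 30.3 and L on the +x side, so L = (30.300, 0.0000). A and J share the same x with |AJ| = 18.1 and J on the −y side, so J = (0.0000, -18.100). The virtual corner opposite A is at (30.300, -18.100). The tangent condition forces BQ to be normal to LQ and tangency of A1 to UJ means the radius BU is perpendicular to UJ, with radius 5.4, so the center B sits 5.4 in from both sides at B = (24.900, -12.700). That places the tangent points at Q = (30.300, -12.700) on LQ and U = (24.900, -18.100) on UJ. Then |AQ| = |Q − A| = 32.854.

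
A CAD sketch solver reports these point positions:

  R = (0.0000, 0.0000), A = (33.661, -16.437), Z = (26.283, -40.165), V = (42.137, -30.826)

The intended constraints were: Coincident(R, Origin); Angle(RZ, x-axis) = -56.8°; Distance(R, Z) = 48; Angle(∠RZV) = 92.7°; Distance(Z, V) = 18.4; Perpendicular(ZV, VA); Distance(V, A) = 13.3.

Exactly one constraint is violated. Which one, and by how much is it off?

Distance(V, A) = 13.3 — off by 3.40.

R = (0.00, 0.00) ✓; RZ at -56.80° ✓; |RZ| = 48.00 ✓; ∠RZV = 92.70° ✓; |ZV| = 18.40 ✓; ∠(ZV, VA) = 90.00° ✓; |VA| = 16.70 ✗.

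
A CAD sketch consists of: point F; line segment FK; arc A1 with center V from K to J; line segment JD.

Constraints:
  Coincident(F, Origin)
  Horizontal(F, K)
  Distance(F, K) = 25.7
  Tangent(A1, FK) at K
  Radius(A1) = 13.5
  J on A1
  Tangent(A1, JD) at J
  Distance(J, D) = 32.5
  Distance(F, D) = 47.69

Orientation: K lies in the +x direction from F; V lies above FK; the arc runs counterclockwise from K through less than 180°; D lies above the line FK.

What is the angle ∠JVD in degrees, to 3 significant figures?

67.4°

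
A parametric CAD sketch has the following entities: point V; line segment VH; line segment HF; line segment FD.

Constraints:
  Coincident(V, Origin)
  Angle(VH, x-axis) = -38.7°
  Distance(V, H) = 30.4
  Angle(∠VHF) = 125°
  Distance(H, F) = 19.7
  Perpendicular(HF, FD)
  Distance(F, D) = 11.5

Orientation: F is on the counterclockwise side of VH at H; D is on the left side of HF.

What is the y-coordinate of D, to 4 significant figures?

-2.440

∠VHF = 125.0°, so HF runs at -38.7° + (180° − 125.0°) = 16.30° from the x-axis; with |HF| = 19.7, F = H + 19.7·(cos 16.30°, sin 16.30°) = (42.63, -13.48). HF is perpendicular to FD; with |FD| = 11.5 on the left of HF, D = F + 11.5·(-0.2807, 0.9598) = (39.41, -2.440). So D.y = -2.440.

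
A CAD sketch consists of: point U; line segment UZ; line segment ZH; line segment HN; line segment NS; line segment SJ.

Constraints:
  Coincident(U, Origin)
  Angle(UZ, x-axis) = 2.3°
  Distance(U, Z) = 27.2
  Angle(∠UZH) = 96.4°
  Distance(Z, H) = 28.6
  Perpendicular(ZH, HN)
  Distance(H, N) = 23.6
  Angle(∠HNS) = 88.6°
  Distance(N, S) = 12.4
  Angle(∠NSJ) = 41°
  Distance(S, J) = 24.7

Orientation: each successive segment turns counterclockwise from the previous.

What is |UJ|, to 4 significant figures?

42.94

U is at the origin; UZ runs at 2.3° with length 27.2, so Z = (27.18, 1.092). ∠UZH = 96.4° gives ZH at 85.90° from the x-axis; with |ZH| = 28.6, H = (29.22, 29.62). ZH is perpendicular to HN, so HN runs at 175.9°; with |HN| = 23.6, N = (5.683, 31.31). ∠HNS = 88.6° gives NS at -92.70° from the x-axis; with |NS| = 12.4, S = (5.099, 18.92). ∠NSJ = 41.0° gives SJ at 46.30° from the x-axis; with |SJ| = 24.7, J = (22.16, 36.78). Then |UJ| = |J − U| = 42.94.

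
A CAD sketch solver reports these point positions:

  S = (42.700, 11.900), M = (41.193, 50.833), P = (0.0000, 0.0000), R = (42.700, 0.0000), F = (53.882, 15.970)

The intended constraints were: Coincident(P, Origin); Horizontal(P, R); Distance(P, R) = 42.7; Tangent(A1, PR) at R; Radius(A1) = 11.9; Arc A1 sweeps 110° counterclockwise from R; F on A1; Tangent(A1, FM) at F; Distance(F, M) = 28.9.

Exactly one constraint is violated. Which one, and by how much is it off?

Distance(F, M) = 28.9 — off by 8.20.

P = (0.00, 0.00) ✓; P.y = 0.00, R.y = 0.00 ✓; |PR| = 42.70 ✓; ∠(SR, RP) = 90.00° ✓; |SR| = 11.90 ✓; bearing(S→F) − bearing(S→R) = 110.0° ✓; |SF| = 11.90 ✓; ∠(SF, FM) = 90.00° ✓; |FM| = 37.10 ✗.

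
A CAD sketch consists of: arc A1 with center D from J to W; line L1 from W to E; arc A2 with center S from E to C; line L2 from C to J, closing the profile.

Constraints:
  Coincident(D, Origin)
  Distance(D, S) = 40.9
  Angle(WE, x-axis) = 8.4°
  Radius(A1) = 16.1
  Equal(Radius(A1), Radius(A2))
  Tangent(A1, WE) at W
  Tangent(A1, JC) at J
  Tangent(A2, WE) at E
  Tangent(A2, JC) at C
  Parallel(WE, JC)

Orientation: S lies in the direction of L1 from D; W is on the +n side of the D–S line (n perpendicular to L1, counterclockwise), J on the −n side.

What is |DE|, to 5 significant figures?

43.955

The slot axis is L1's direction at 8.4°, so u = (cos 8.4°, sin 8.4°) = (0.98927, 0.14608) and n = (−sin 8.4°, cos 8.4°) = (-0.14608, 0.98927). D is at the origin and S lies 40.9 along u from D, so S = 40.9·u = (40.461, 5.9748). Tangency of A1 to both parallel lines with radius 16.1 puts W and J at D ± 16.1·n: W = (-2.3519, 15.927), J = (2.3519, -15.927). Equal radii place E and C the same way about S: E = S + 16.1·n = (38.109, 21.902), C = S − 16.1·n = (42.813, -9.9525). Then |DE| = |E − D| = 43.955.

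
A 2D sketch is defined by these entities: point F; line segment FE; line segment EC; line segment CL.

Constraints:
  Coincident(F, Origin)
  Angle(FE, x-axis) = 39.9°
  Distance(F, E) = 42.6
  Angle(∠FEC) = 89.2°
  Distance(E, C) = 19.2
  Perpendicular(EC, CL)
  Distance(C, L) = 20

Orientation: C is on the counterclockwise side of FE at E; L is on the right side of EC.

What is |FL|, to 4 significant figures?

65.30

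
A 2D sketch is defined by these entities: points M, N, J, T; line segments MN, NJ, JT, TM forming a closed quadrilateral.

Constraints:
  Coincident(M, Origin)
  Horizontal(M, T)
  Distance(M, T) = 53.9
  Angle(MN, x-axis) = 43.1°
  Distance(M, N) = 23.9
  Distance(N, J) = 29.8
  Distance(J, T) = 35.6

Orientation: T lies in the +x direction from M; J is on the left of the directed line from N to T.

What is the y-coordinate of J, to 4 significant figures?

33.49

Checks: |NJ| = 29.80 ✓; |JT| = 35.60 ✓.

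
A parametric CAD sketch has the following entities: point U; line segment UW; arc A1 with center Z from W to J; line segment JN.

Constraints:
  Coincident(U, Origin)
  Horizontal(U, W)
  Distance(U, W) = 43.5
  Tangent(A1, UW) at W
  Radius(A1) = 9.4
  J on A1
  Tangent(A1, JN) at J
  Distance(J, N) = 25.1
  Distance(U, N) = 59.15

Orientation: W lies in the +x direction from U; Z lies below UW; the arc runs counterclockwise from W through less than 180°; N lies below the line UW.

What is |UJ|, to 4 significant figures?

37.80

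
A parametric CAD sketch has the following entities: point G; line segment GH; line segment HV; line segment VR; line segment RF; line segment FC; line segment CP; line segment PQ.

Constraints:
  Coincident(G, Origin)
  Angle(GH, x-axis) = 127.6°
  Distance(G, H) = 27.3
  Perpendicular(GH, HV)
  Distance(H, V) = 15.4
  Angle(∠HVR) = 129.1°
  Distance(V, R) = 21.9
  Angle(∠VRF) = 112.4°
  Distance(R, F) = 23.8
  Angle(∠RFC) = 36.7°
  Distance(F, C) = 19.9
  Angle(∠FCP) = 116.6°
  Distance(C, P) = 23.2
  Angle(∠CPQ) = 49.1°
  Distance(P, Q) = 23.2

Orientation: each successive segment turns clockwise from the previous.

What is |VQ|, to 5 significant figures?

32.387

∠FCP = 116.6° gives CP at 72.400° from the x-axis; with |CP| = 23.2, P = (13.370, 38.475). ∠CPQ = 49.1° gives PQ at -58.500° from the x-axis; with |PQ| = 23.2, Q = (25.492, 18.694). Then |VQ| = |Q − V| = 32.387.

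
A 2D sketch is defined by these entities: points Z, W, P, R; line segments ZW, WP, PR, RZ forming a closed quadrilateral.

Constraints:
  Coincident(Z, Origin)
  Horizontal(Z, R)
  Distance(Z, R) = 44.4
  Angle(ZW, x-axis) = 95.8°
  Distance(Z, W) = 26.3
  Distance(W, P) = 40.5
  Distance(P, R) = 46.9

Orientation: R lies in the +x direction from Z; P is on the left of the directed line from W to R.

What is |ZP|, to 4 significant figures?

56.16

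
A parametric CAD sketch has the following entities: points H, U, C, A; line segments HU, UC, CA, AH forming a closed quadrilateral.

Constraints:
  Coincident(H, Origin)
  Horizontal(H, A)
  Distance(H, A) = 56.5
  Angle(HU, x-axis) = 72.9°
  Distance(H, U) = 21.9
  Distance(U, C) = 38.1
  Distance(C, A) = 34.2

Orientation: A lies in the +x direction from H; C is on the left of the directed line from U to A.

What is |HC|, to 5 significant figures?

53.321

Checks: H = (0.00, 0.00) ✓; |UC| = 38.10 ✓; |CA| = 34.20 ✓.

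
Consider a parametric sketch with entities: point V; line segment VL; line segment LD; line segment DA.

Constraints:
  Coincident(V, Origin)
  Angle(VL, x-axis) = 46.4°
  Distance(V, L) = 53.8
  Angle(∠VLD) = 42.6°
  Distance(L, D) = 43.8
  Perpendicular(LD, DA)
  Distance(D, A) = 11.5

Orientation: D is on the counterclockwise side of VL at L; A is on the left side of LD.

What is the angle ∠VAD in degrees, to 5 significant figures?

170.44°

∠VLD = 42.6°, so LD runs at 46.4° + (180° − 42.6°) = 183.80° from the x-axis; with |LD| = 43.8, D = L + 43.8·(cos 183.80°, sin 183.80°) = (-6.6022, 36.058). LD ⟂ DA; with |DA| = 11.5 on the left of LD, A = D + 11.5·(0.066274, -0.99780) = (-5.8400, 24.583). Then cos ∠VAD = AV·AD / (|AV||AD|), giving 170.44°.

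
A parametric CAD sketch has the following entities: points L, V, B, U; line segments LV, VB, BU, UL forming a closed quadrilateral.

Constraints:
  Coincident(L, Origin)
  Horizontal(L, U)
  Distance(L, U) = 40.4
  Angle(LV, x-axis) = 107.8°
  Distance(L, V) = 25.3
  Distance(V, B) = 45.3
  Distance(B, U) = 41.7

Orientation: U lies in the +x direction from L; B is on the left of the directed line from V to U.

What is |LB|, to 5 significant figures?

53.570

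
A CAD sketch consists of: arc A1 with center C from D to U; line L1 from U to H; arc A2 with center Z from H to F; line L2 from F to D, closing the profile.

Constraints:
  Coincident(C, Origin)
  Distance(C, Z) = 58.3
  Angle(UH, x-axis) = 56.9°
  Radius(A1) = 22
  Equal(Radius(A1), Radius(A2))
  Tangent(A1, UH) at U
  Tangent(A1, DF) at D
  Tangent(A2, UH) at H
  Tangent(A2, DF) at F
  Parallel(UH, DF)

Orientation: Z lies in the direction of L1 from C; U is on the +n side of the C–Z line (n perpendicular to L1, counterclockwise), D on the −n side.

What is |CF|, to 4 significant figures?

62.31

Tangency of A1 to both parallel lines with radius 22.0 puts U and D at C ± 22.0·n: U = (-18.43, 12.01), D = (18.43, -12.01). Equal radii place H and F the same way about Z: H = Z + 22.0·n = (13.41, 60.85), F = Z − 22.0·n = (50.27, 36.82). Then |CF| = |F − C| = 62.31.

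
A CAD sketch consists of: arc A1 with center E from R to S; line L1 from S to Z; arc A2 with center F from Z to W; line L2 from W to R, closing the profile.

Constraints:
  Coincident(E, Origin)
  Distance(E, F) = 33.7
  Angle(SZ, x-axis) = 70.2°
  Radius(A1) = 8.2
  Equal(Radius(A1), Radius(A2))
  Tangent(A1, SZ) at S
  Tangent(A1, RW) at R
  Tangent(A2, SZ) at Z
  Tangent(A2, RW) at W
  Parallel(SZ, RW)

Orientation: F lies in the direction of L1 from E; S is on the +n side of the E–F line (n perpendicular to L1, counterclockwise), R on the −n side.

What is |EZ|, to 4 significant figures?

34.68

The slot axis is L1's direction at 70.2°, so u = (cos 70.2°, sin 70.2°) = (0.3387, 0.9409) and n = (−sin 70.2°, cos 70.2°) = (-0.9409, 0.3387). E is at the origin and F lies 33.7 along u from E, so F = 33.7·u = (11.42, 31.71). Tangency of A1 to both parallel lines with radius 8.2 puts S and R at E ± 8.2·n: S = (-7.715, 2.778), R = (7.715, -2.778). Equal radii place Z and W the same way about F: Z = F + 8.2·n = (3.700, 34.49), W = F − 8.2·n = (19.13, 28.93). Then |EZ| = |Z − E| = 34.68.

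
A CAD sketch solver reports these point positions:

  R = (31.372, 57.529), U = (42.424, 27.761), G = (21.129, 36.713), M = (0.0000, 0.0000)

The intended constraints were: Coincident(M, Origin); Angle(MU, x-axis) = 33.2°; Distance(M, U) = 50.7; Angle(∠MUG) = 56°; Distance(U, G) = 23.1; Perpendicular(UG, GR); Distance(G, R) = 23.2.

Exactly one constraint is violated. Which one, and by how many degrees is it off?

Perpendicular(UG, GR) — off by 3.40°.

M = (0.00, 0.00) ✓; MU at 33.20° ✓; |MU| = 50.70 ✓; ∠MUG = 56.00° ✓; |UG| = 23.10 ✓; ∠(UG, GR) = 93.40° ✗; |GR| = 23.20 ✓.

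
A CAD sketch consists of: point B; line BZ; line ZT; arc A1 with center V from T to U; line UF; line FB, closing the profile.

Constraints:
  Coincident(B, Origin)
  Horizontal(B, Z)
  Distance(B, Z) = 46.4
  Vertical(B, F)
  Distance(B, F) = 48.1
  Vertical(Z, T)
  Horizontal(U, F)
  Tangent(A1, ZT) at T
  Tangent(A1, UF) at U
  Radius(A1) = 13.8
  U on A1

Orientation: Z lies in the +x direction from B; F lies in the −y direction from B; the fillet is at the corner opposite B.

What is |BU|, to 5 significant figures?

58.107

The virtual corner opposite B is at (46.400, -48.100). Tangency of A1 to ZT means the radius VT is perpendicular to ZT and A1 meets UF tangentially, so VU is at right angles to UF, with radius 13.8, so the center V sits 13.8 in from both sides at V = (32.600, -34.300). That places the tangent points at T = (46.400, -34.300) on ZT and U = (32.600, -48.100) on UF. Then |BU| = |U − B| = 58.107.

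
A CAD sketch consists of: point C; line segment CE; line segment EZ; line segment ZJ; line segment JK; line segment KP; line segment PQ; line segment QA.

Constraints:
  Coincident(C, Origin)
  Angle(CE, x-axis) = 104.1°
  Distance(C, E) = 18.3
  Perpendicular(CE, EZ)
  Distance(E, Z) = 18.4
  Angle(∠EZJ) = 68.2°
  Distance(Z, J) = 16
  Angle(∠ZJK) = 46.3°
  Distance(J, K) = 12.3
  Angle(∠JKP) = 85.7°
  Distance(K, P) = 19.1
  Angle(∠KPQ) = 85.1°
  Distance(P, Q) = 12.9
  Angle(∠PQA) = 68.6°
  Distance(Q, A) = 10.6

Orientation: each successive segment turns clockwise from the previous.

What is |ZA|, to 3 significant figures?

8.39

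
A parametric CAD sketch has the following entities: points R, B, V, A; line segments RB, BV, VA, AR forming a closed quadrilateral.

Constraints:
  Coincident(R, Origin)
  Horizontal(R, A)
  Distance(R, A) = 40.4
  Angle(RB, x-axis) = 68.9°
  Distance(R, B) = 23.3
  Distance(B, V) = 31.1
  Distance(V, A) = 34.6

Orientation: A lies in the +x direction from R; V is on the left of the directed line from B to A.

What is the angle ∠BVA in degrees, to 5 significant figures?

71.943°

Checks: |BV| = 31.10 ✓; |VA| = 34.60 ✓.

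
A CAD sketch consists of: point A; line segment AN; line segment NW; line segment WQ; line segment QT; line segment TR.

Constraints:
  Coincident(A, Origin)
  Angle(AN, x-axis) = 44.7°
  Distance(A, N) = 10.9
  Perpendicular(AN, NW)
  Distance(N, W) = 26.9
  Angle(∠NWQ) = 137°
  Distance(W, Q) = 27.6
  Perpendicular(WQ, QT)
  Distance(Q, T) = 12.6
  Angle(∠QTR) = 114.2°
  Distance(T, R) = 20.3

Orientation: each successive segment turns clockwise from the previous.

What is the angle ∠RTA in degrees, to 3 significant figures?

5.20°

A is at the origin; AN runs at 44.7° with length 10.9, so N = (7.75, 7.67). AN ⟂ NW, so NW runs at -45.3°; with |NW| = 26.9, W = (26.7, -11.5). ∠NWQ = 137.0° gives WQ at -88.3° from the x-axis; with |WQ| = 27.6, Q = (27.5, -39.0). WQ ⟂ QT, so QT runs at -178°; with |QT| = 12.6, T = (14.9, -39.4). ∠QTR = 114.2° gives TR at 116° from the x-axis; with |TR| = 20.3, R = (6.03, -21.2). Then cos ∠RTA = TR·TA / (|TR||TA|), giving 5.20°.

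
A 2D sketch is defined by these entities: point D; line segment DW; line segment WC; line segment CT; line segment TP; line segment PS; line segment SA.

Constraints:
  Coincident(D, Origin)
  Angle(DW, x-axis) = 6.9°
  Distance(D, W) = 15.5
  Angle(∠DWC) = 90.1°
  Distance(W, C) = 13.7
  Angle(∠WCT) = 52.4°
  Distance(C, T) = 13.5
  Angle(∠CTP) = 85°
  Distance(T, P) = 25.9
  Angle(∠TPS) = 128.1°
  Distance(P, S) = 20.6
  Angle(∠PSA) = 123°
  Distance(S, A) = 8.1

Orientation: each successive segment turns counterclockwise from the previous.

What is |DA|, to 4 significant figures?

46.99

∠TPS = 128.1° gives PS at 11.30° from the x-axis; with |PS| = 20.6, S = (43.99, -6.798). ∠PSA = 123.0° gives SA at 68.30° from the x-axis; with |SA| = 8.1, A = (46.98, 0.7277). Then |DA| = |A − D| = 46.99.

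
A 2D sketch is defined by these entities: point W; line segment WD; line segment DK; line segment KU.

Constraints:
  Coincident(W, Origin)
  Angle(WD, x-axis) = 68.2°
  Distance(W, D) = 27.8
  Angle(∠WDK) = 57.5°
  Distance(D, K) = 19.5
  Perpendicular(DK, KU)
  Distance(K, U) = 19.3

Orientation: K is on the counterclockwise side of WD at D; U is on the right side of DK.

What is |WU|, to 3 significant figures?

43.0

∠WDK = 57.5°, so DK runs at 68.2° + (180° − 57.5°) = 191° from the x-axis; with |DK| = 19.5, K = D + 19.5·(cos 191°, sin 191°) = (-8.84, 22.2). The perpendicularity gives KU at right angles to DK; with |KU| = 19.3 on the right of DK, U = K + 19.3·(-0.186, 0.983) = (-12.4, 41.2). Then |WU| = |U − W| = 43.0.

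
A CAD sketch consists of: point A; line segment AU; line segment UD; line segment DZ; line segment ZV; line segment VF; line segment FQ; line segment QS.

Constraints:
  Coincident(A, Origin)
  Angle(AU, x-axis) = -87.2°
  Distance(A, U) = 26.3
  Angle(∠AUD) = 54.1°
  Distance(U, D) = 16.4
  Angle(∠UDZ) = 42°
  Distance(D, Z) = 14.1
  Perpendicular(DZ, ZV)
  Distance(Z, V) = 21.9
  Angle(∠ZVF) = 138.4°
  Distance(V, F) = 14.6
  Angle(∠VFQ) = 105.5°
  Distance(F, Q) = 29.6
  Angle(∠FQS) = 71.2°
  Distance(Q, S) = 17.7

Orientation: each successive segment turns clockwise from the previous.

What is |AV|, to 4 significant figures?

37.09

A is at the origin; AU runs at -87.2° with length 26.3, so U = (1.285, -26.27). ∠AUD = 54.1° gives UD at 146.9° from the x-axis; with |UD| = 16.4, D = (-12.45, -17.31). ∠UDZ = 42.0° gives DZ at 8.900° from the x-axis; with |DZ| = 14.1, Z = (1.476, -15.13). The perpendicularity gives ZV at right angles to DZ, so ZV runs at -81.10°; with |ZV| = 21.9, V = (4.865, -36.77). Then |AV| = |V − A| = 37.09.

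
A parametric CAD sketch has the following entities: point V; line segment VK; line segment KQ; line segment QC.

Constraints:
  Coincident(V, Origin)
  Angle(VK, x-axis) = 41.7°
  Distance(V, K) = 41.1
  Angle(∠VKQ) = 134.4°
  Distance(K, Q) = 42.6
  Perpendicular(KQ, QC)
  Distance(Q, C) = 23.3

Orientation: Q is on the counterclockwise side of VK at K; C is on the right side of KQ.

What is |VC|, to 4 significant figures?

88.69

V is at the origin; VK runs at 41.7° with length 41.1, so K = 41.1·(cos 41.7°, sin 41.7°) = (30.69, 27.34). ∠VKQ = 134.4°, so KQ runs at 41.7° + (180° − 134.4°) = 87.30° from the x-axis; with |KQ| = 42.6, Q = K + 42.6·(cos 87.30°, sin 87.30°) = (32.69, 69.89). The perpendicularity gives QC at right angles to KQ; with |QC| = 23.3 on the right of KQ, C = Q + 23.3·(0.9989, -0.04711) = (55.97, 68.80). Then |VC| = |C − V| = 88.69.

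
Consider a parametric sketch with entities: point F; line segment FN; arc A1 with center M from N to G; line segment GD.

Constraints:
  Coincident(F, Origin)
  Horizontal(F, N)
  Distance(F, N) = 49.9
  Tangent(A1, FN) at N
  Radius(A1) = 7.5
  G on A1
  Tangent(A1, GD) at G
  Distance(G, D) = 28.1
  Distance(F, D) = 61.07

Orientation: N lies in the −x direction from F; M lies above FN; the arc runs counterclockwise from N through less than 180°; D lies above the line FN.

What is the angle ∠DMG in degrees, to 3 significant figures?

75.1°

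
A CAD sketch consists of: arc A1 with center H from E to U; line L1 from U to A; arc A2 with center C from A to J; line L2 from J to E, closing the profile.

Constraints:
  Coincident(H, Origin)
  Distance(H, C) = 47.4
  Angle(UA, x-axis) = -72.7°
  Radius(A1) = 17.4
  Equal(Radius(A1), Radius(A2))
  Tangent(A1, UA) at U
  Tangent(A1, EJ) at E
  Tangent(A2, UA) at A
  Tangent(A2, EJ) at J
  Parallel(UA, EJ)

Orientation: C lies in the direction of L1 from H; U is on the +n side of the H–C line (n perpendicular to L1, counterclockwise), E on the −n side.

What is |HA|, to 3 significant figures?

50.5

The slot axis is L1's direction at -72.7°, so u = (cos -72.7°, sin -72.7°) = (0.297, -0.955) and n = (−sin -72.7°, cos -72.7°) = (0.955, 0.297). H is at the origin and C lies 47.4 along u from H, so C = 47.4·u = (14.1, -45.3). Tangency of A1 to both parallel lines with radius 17.4 puts U and E at H ± 17.4·n: U = (16.6, 5.17), E = (-16.6, -5.17). Equal radii place A and J the same way about C: A = C + 17.4·n = (30.7, -40.1), J = C − 17.4·n = (-2.52, -50.4). Then |HA| = |A − H| = 50.5.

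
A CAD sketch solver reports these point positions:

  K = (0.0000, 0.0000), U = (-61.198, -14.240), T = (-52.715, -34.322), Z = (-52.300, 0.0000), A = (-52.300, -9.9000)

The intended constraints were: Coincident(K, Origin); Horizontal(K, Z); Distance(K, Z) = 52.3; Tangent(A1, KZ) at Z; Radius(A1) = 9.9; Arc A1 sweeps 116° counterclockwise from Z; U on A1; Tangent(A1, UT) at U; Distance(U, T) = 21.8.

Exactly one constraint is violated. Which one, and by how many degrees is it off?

Tangent(A1, UT) at U — off by 3.10°.

K = (0.00, 0.00) ✓; K.y = 0.00, Z.y = 0.00 ✓; |KZ| = 52.30 ✓; ∠(AZ, ZK) = 90.00° ✓; |AZ| = 9.900 ✓; bearing(A→U) − bearing(A→Z) = 116.0° ✓; |AU| = 9.900 ✓; ∠(AU, UT) = 93.10° ✗; |UT| = 21.80 ✓.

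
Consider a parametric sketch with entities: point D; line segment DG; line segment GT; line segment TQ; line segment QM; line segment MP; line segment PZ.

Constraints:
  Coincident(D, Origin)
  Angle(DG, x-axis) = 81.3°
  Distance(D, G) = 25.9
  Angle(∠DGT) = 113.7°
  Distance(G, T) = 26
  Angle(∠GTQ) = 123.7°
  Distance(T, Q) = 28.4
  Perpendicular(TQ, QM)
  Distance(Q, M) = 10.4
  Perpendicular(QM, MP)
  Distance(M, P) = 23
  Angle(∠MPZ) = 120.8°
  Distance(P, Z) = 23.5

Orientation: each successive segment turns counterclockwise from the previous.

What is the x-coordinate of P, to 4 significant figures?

-18.76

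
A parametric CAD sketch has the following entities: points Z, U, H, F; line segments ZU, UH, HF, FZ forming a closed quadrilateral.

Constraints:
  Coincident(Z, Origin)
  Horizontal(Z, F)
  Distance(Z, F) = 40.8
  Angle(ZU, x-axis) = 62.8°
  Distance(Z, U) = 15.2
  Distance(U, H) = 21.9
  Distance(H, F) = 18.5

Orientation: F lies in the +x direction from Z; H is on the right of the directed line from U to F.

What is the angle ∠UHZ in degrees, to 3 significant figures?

40.0°

Checks: Z.y = 0.00, F.y = 0.00 ✓; |UH| = 21.90 ✓; |HF| = 18.50 ✓.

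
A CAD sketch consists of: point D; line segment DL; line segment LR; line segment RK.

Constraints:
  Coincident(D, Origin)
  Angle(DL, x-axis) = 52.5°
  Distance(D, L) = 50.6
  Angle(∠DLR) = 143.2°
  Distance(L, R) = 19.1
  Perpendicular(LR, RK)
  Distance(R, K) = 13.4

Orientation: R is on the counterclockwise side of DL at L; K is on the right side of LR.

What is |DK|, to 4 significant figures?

73.92

∠DLR = 143.2°, so LR runs at 52.5° + (180° − 143.2°) = 89.30° from the x-axis; with |LR| = 19.1, R = L + 19.1·(cos 89.30°, sin 89.30°) = (31.04, 59.24). LR is perpendicular to RK; with |RK| = 13.4 on the right of LR, K = R + 13.4·(0.9999, -0.01222) = (44.44, 59.08). Then |DK| = |K − D| = 73.92.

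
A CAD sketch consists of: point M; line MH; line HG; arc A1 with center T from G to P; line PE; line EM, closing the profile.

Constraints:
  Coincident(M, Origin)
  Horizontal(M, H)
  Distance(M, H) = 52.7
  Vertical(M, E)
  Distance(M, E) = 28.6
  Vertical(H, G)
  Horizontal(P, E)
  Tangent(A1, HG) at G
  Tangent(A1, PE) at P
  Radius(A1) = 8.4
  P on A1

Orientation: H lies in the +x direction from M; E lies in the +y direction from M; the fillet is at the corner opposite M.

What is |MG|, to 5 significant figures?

56.439

The virtual corner opposite M is at (52.700, 28.600). The tangent condition forces TG to be normal to HG and tangency of A1 to PE means the radius TP is perpendicular to PE, with radius 8.4, so the center T sits 8.4 in from both sides at T = (44.300, 20.200). That places the tangent points at G = (52.700, 20.200) on HG and P = (44.300, 28.600) on PE. Then |MG| = |G − M| = 56.439.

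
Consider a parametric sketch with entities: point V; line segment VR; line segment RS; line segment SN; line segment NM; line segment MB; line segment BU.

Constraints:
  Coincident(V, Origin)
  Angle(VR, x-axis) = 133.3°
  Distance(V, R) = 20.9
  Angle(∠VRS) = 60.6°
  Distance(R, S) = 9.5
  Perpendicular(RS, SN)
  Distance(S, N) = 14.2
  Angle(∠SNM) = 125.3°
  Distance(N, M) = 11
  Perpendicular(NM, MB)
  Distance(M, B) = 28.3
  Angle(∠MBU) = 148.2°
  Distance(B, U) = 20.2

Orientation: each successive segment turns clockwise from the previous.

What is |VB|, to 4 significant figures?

33.34

V is at the origin; VR runs at 133.3° with length 20.9, so R = (-14.33, 15.21). ∠VRS = 60.6° gives RS at 13.90° from the x-axis; with |RS| = 9.5, S = (-5.112, 17.49). RS is perpendicular to SN, so SN runs at -76.10°; with |SN| = 14.2, N = (-1.701, 3.708). ∠SNM = 125.3° gives NM at -130.8° from the x-axis; with |NM| = 11.0, M = (-8.888, -4.619). NM ⟂ MB, so MB runs at 139.2°; with |MB| = 28.3, B = (-30.31, 13.87). Then |VB| = |B − V| = 33.34.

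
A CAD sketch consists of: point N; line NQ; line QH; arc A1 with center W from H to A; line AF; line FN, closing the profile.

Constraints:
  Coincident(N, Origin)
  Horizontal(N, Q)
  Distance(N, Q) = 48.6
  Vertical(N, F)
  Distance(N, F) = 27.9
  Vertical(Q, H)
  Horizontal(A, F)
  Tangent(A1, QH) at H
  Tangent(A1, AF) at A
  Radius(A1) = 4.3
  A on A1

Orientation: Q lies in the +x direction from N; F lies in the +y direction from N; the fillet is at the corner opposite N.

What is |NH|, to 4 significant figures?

54.03

N is at the origin; NQ is horizontal with |NQ| = 48.6 and Q on the +x side, so Q = (48.60, 0.000). NF is vertical with |NF| = 27.9 and F on the +y side, so F = (0.000, 27.90). The virtual corner opposite N is at (48.60, 27.90). A1 meets QH tangentially, so WH is at right angles to QH and tangency of A1 to AF means the radius WA is perpendicular to AF, with radius 4.3, so the center W sits 4.3 in from both sides at W = (44.30, 23.60). That places the tangent points at H = (48.60, 23.60) on QH and A = (44.30, 27.90) on AF. Then |NH| = |H − N| = 54.03.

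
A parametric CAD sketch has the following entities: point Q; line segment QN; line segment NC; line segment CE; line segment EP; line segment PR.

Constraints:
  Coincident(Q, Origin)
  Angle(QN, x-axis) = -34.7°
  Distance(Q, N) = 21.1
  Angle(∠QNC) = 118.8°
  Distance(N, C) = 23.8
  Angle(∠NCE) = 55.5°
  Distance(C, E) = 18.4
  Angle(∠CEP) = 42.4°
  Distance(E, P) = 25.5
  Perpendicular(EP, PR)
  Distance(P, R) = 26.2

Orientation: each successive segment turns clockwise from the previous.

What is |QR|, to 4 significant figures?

56.13

∠CEP = 42.4° gives EP at 2.000° from the x-axis; with |EP| = 25.5, P = (26.37, -22.87). EP is perpendicular to PR, so PR runs at -88.00°; with |PR| = 26.2, R = (27.29, -49.05). Then |QR| = |R − Q| = 56.13.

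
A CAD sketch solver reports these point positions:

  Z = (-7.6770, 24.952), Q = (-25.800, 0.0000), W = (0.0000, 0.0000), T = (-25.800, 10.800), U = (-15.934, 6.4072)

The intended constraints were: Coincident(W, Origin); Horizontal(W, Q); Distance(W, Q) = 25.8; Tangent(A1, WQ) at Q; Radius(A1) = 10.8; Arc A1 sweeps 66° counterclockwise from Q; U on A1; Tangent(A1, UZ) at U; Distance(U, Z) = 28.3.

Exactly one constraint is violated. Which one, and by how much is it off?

Distance(U, Z) = 28.3 — off by 8.00.

W = (0.00, 0.00) ✓; W.y = 0.00, Q.y = 0.00 ✓; |WQ| = 25.80 ✓; ∠(TQ, QW) = 90.00° ✓; |TQ| = 10.80 ✓; bearing(T→U) − bearing(T→Q) = 66.00° ✓; |TU| = 10.80 ✓; ∠(TU, UZ) = 90.00° ✓; |UZ| = 20.30 ✗.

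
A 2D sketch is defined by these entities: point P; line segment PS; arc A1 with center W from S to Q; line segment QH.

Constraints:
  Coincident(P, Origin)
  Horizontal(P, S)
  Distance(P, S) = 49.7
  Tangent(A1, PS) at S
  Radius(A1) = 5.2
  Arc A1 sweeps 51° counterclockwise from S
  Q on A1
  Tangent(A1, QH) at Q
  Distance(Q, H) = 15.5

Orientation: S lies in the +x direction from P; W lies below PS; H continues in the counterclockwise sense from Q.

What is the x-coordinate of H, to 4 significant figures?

35.90

P is at the origin; PS is horizontal with |PS| = 49.7 and S on the +x side, so S = (49.70, 0.000). Since A1 is tangent to PS there, WS ⟂ PS, so W = S + (0, -5.2) = (49.70, -5.200). On A1, S sits at bearing 90° from W; a 51° counterclockwise sweep puts Q at bearing 141°, so Q = W + 5.2·(cos 141°, sin 141°) = (45.66, -1.928). Tangency of A1 to QH means the radius WQ is perpendicular to QH, so QH runs along (−sin 141°, cos 141°); with |QH| = 15.5, H = (35.90, -13.97). So H.x = 35.90.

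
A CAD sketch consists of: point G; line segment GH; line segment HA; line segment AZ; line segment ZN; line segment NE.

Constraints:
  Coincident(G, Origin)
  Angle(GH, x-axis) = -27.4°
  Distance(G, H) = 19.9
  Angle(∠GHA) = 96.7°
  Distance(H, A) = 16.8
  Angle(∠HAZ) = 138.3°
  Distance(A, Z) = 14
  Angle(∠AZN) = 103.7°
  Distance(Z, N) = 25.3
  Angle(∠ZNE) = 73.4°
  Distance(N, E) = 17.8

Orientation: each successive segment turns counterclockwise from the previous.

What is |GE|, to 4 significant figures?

5.060

∠AZN = 103.7° gives ZN at 173.9° from the x-axis; with |ZN| = 25.3, N = (0.07792, 21.32). ∠ZNE = 73.4° gives NE at -79.50° from the x-axis; with |NE| = 17.8, E = (3.322, 3.817). Then |GE| = |E − G| = 5.060.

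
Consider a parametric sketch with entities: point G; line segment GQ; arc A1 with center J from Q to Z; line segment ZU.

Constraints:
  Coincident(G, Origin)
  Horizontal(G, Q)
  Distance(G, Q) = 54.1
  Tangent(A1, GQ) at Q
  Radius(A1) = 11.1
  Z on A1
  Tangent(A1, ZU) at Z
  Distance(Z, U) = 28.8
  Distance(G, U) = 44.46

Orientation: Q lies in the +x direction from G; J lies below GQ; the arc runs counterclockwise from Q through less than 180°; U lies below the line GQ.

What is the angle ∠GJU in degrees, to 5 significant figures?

53.539°

G is at the origin; GQ is horizontal with |GQ| = 54.1 and Q on the +x side, so Q = (54.100, 0.0000). Since A1 is tangent to GQ there, JQ ⟂ GQ, so J = Q + (0, -11.1) = (54.100, -11.100). Since JZ ⟂ ZU (tangency), |JU| = √(11.1² + 28.8²) = 30.865 regardless of where Z sits on A1. So U lies on both circle(G, 44.46) and circle(J, 30.865); the below-GQ intersection is U = (31.143, -31.730). Z is the foot of the tangent from U: Z = (44.208, -6.0645).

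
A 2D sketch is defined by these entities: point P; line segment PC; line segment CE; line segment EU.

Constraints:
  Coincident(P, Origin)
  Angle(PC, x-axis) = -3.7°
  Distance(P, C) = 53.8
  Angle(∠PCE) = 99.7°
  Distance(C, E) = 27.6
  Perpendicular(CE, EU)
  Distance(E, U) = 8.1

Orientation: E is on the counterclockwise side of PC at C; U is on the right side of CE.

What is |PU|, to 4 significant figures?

71.28

P is at the origin; PC runs at -3.7° with length 53.8, so C = 53.8·(cos -3.7°, sin -3.7°) = (53.69, -3.472). ∠PCE = 99.7°, so CE runs at -3.7° + (180° − 99.7°) = 76.60° from the x-axis; with |CE| = 27.6, E = C + 27.6·(cos 76.60°, sin 76.60°) = (60.08, 23.38). CE is perpendicular to EU; with |EU| = 8.1 on the right of CE, U = E + 8.1·(0.9728, -0.2317) = (67.96, 21.50). Then |PU| = |U − P| = 71.28.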